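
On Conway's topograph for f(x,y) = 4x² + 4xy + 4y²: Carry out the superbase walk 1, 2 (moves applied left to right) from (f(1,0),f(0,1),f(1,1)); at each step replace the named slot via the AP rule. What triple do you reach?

start (4,4,12) = (f(1,0),f(0,1),f(1,1))
replace slot 1: 2·(4+12) − 4 = 28 → (28,4,12)
replace slot 2: 2·(28+12) − 4 = 76 → (28,76,12)

28,76,12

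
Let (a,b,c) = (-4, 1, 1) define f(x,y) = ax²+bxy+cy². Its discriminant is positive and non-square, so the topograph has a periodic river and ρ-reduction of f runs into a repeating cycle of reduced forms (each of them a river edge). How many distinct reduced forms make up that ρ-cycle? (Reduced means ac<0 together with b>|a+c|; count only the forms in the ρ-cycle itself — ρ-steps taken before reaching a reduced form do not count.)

D = 17, ⌊√D⌋ = 4
descent: ρ → (1,3,-2)  [lands on river]
river: ρ → (-2,1,2)
river: ρ → (2,3,-1)
river: ρ → (-1,3,2)
river: ρ → (2,1,-2)
river: ρ → (-2,3,1)
ρ-cycle length = 6 (tail of 1 descent step not counted)

6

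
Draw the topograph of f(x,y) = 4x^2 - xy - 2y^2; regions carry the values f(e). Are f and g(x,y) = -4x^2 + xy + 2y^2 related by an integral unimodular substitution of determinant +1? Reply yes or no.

D₁ = 33, D₂ = 33
river cycle of f (length 4): (-2, 5, 1), (1, 5, -2), (-2, 3, 3), (3, 3, -2)
river cycle of g (length 4): (2, 3, -3), (-3, 3, 2), (2, 5, -1), (-1, 5, 2)
cycles differ ⇒ inequivalent

no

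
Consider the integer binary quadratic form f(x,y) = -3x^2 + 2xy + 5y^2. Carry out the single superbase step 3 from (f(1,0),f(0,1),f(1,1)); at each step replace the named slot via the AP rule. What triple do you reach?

start (-3,5,4) = (f(1,0),f(0,1),f(1,1))
replace slot 3: 2·((-3)+5) − 4 = 0 → (-3,5,0)

-3,5,0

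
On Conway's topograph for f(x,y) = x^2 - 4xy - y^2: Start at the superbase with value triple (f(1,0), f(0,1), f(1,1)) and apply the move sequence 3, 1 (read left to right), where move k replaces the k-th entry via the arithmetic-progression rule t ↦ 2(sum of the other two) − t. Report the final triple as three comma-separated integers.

start (1,-1,-4) = (f(1,0),f(0,1),f(1,1))
replace slot 3: 2·(1+(-1)) − (-4) = 4 → (1,-1,4)
replace slot 1: 2·((-1)+4) − 1 = 5 → (5,-1,4)

5,-1,4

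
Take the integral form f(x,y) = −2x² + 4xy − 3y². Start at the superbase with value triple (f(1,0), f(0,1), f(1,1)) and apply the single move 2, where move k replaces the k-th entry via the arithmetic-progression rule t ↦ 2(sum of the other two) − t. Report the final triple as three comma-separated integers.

start (-2,-3,-1) = (f(1,0),f(0,1),f(1,1))
replace slot 2: 2·((-2)+(-1)) − (-3) = -3 → (-2,-3,-1)

-2,-3,-1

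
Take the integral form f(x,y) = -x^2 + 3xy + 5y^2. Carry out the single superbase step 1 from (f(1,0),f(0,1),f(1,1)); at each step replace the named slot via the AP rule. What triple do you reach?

start (-1,5,7) = (f(1,0),f(0,1),f(1,1))
replace slot 1: 2·(5+7) − (-1) = 25 → (25,5,7)

25,5,7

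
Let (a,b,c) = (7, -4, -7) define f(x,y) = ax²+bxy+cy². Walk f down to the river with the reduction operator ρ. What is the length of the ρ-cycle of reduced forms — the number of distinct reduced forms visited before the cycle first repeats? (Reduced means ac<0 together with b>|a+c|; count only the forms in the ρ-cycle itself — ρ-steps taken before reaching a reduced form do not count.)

D = 212, ⌊√D⌋ = 14
descent: ρ → (-7,4,7)  [lands on river]
river: ρ → (7,10,-4)
river: ρ → (-4,14,1)
river: ρ → (1,14,-4)
river: ρ → (-4,10,7)
river: ρ → (7,4,-7)
river: ρ → (-7,10,4)
river: ρ → (4,14,-1)
river: ρ → (-1,14,4)
river: ρ → (4,10,-7)
ρ-cycle length = 10 (tail of 1 descent step not counted)

10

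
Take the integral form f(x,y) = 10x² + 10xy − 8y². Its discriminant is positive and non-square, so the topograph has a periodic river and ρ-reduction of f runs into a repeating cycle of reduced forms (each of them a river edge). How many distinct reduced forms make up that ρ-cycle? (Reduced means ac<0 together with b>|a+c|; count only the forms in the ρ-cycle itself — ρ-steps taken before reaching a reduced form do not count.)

D = 420, ⌊√D⌋ = 20
river: ρ → (-8,6,12)
river: ρ → (12,18,-2)
river: ρ → (-2,18,12)
river: ρ → (12,6,-8)
river: ρ → (-8,10,10)
river: ρ → (10,10,-8)
ρ-cycle length = 6 (tail of 0 descent steps not counted)

6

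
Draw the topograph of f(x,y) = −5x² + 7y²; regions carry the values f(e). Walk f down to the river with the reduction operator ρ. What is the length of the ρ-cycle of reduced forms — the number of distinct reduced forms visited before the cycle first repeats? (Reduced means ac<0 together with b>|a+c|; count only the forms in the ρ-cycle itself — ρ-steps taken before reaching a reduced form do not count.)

D = 140, ⌊√D⌋ = 11
descent: ρ → (7,0,-5)
descent: ρ → (-5,10,2)  [lands on river]
river: ρ → (2,10,-5)
ρ-cycle length = 2 (tail of 2 descent steps not counted)

2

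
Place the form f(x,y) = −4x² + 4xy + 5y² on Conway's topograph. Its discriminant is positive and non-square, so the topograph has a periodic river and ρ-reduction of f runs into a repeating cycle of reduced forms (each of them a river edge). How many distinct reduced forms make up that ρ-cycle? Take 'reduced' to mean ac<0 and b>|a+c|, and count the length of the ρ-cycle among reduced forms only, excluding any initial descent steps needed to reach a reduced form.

D = 96, ⌊√D⌋ = 9
river: ρ → (5,6,-3)
river: ρ → (-3,6,5)
river: ρ → (5,4,-4)
river: ρ → (-4,4,5)
ρ-cycle length = 4 (tail of 0 descent steps not counted)

4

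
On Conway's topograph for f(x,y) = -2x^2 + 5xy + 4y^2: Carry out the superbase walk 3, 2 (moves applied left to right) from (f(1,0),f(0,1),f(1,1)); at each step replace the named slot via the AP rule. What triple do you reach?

start (-2,4,7) = (f(1,0),f(0,1),f(1,1))
replace slot 3: 2·((-2)+4) − 7 = -3 → (-2,4,-3)
replace slot 2: 2·((-2)+(-3)) − 4 = -14 → (-2,-14,-3)

-2,-14,-3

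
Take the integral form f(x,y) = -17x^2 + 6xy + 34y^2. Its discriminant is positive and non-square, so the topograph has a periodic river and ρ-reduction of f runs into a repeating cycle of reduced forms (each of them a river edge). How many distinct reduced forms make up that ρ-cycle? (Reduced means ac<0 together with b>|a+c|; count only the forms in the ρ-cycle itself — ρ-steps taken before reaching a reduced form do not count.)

D = 2348, ⌊√D⌋ = 48
descent: ρ → (34,-6,-17)
descent: ρ → (-17,40,11)  [lands on river]
river: ρ → (11,48,-1)
river: ρ → (-1,48,11)
river: ρ → (11,40,-17)
river: ρ → (-17,28,23)
river: ρ → (23,18,-22)
river: ρ → (-22,26,19)
river: ρ → (19,12,-29)
river: ρ → (-29,46,2)
river: ρ → (2,46,-29)
river: ρ → (-29,12,19)
river: ρ → (19,26,-22)
river: ρ → (-22,18,23)
river: ρ → (23,28,-17)
ρ-cycle length = 14 (tail of 2 descent steps not counted)

14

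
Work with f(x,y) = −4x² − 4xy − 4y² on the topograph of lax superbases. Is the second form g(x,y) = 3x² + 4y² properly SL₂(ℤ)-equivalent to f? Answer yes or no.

D₁ = -48, D₂ = -48
f is negative-definite; reduce −f:
−f: reduced (well bottom): (4,4,4) with a≤c, −a<b≤a
flip sign back: reduced form of f is (-4,-4,-4)
g: reduced (well bottom): (3,0,4) with a≤c, −a<b≤a
reduced forms (-4, -4, -4) vs (3, 0, 4) ⇒ inequivalent

no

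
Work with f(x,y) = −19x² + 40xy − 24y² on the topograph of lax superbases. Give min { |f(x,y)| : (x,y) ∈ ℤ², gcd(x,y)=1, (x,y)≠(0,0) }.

translate: b→-2 (≡-40 mod 38), so (19,-40,24)→(19,-2,3)
flip: (19,-2,3)→(3,2,19)
reduced (well bottom): (3,2,19) with a≤c, −a<b≤a
well minimum |f| = |-3| = 3 (negative-definite)

3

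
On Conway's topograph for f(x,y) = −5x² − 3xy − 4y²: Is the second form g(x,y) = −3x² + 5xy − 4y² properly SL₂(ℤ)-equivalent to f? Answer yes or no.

D₁ = -71, D₂ = -23
discriminants differ ⇒ not SL₂(ℤ)-equivalent

no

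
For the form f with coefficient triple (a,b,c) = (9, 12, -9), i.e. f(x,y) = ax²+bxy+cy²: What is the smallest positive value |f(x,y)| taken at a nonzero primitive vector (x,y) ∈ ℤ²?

river: ρ → (-9,6,12)
river: ρ → (12,18,-3)
river: ρ → (-3,18,12)
river: ρ → (12,6,-9)
river: ρ → (-9,12,9)
river: ρ → (9,6,-12)
river: ρ → (-12,18,3)
river: ρ → (3,18,-12)
river: ρ → (-12,6,9)
river: ρ → (9,12,-9)
closes: descent 0, river 10
min |a| on river = 3

3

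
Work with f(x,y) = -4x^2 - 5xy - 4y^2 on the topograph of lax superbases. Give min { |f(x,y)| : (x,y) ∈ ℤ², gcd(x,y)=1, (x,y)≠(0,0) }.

translate: b→-3 (≡5 mod 8), so (4,5,4)→(4,-3,3)
flip: (4,-3,3)→(3,3,4)
reduced (well bottom): (3,3,4) with a≤c, −a<b≤a
well minimum |f| = |-3| = 3 (negative-definite)

3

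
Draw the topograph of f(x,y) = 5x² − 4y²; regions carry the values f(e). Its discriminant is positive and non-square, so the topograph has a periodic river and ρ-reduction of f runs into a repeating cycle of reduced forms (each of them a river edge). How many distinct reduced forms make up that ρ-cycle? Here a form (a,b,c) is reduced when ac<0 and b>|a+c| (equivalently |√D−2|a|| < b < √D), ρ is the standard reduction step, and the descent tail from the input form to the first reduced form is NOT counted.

D = 80, ⌊√D⌋ = 8
descent: ρ → (-4,8,1)  [lands on river]
river: ρ → (1,8,-4)
ρ-cycle length = 2 (tail of 1 descent step not counted)

2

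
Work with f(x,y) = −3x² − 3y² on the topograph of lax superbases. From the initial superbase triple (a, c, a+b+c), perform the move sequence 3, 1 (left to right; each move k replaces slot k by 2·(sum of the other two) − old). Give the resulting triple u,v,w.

start (-3,-3,-6) = (f(1,0),f(0,1),f(1,1))
replace slot 3: 2·((-3)+(-3)) − (-6) = -6 → (-3,-3,-6)
replace slot 1: 2·((-3)+(-6)) − (-3) = -15 → (-15,-3,-6)

-15,-3,-6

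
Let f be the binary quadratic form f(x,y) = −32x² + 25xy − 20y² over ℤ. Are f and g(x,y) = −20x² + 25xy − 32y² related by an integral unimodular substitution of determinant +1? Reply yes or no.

D₁ = -1935, D₂ = -1935
f is negative-definite; reduce −f:
−f: flip: (32,-25,20)→(20,25,32)
−f: translate: b→-15 (≡25 mod 40), so (20,25,32)→(20,-15,27)
−f: reduced (well bottom): (20,-15,27) with a≤c, −a<b≤a
flip sign back: reduced form of f is (-20,15,-27)
g is negative-definite; reduce −g:
−g: translate: b→15 (≡-25 mod 40), so (20,-25,32)→(20,15,27)
−g: reduced (well bottom): (20,15,27) with a≤c, −a<b≤a
flip sign back: reduced form of g is (-20,-15,-27)
reduced forms (-20, 15, -27) vs (-20, -15, -27) ⇒ inequivalent

no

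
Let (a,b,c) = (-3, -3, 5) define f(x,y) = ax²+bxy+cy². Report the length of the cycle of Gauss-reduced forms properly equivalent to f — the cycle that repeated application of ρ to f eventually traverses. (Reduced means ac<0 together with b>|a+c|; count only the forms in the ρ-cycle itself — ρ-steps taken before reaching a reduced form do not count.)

D = 69, ⌊√D⌋ = 8
descent: ρ → (5,3,-3)  [lands on river]
river: ρ → (-3,3,5)
river: ρ → (5,7,-1)
river: ρ → (-1,7,5)
ρ-cycle length = 4 (tail of 1 descent step not counted)

4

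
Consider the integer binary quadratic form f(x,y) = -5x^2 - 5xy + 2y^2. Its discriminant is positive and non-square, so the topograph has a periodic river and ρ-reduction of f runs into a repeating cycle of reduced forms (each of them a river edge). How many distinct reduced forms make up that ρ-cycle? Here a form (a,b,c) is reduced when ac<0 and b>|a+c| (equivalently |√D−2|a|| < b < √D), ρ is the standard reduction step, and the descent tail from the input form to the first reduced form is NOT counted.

D = 65, ⌊√D⌋ = 8
descent: ρ → (2,5,-5)  [lands on river]
river: ρ → (-5,5,2)
river: ρ → (2,7,-2)
river: ρ → (-2,5,5)
river: ρ → (5,5,-2)
river: ρ → (-2,7,2)
ρ-cycle length = 6 (tail of 1 descent step not counted)

6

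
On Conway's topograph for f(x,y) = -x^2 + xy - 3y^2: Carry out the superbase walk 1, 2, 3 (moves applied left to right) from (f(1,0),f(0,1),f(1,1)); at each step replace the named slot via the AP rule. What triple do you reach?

start (-1,-3,-3) = (f(1,0),f(0,1),f(1,1))
replace slot 1: 2·((-3)+(-3)) − (-1) = -11 → (-11,-3,-3)
replace slot 2: 2·((-11)+(-3)) − (-3) = -25 → (-11,-25,-3)
replace slot 3: 2·((-11)+(-25)) − (-3) = -69 → (-11,-25,-69)

-11,-25,-69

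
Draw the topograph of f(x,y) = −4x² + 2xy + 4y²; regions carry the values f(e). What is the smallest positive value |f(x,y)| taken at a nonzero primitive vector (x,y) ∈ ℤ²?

river: ρ → (4,6,-2)
river: ρ → (-2,6,4)
river: ρ → (4,2,-4)
river: ρ → (-4,6,2)
river: ρ → (2,6,-4)
river: ρ → (-4,2,4)
closes: descent 0, river 6
min |a| on river = 2

2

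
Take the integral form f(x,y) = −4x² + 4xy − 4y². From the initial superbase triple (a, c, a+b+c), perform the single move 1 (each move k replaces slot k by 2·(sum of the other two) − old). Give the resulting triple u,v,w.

start (-4,-4,-4) = (f(1,0),f(0,1),f(1,1))
replace slot 1: 2·((-4)+(-4)) − (-4) = -12 → (-12,-4,-4)

-12,-4,-4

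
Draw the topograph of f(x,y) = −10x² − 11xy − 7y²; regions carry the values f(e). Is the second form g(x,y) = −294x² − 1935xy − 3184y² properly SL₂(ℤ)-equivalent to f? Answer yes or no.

D₁ = -159, D₂ = -159
f is negative-definite; reduce −f:
−f: translate: b→-9 (≡11 mod 20), so (10,11,7)→(10,-9,6)
−f: flip: (10,-9,6)→(6,9,10)
−f: translate: b→-3 (≡9 mod 12), so (6,9,10)→(6,-3,7)
−f: reduced (well bottom): (6,-3,7) with a≤c, −a<b≤a
flip sign back: reduced form of f is (-6,3,-7)
g is negative-definite; reduce −g:
−g: translate: b→171 (≡1935 mod 588), so (294,1935,3184)→(294,171,25)
−g: flip: (294,171,25)→(25,-171,294)
−g: translate: b→-21 (≡-171 mod 50), so (25,-171,294)→(25,-21,6)
−g: flip: (25,-21,6)→(6,21,25)
−g: translate: b→-3 (≡21 mod 12), so (6,21,25)→(6,-3,7)
−g: reduced (well bottom): (6,-3,7) with a≤c, −a<b≤a
flip sign back: reduced form of g is (-6,3,-7)
reduced forms (-6, 3, -7) vs (-6, 3, -7) ⇒ equivalent

yes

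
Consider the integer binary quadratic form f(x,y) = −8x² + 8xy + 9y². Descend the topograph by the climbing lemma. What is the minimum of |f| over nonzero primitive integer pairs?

river: ρ → (9,10,-7)
river: ρ → (-7,18,1)
river: ρ → (1,18,-7)
river: ρ → (-7,10,9)
river: ρ → (9,8,-8)
river: ρ → (-8,8,9)
closes: descent 0, river 6
min |a| on river = 1

1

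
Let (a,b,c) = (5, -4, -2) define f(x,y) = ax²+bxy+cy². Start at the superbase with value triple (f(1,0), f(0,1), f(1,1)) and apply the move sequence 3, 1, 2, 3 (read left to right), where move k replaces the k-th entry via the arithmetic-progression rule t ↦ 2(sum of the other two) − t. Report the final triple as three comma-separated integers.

start (5,-2,-1) = (f(1,0),f(0,1),f(1,1))
replace slot 3: 2·(5+(-2)) − (-1) = 7 → (5,-2,7)
replace slot 1: 2·((-2)+7) − 5 = 5 → (5,-2,7)
replace slot 2: 2·(5+7) − (-2) = 26 → (5,26,7)
replace slot 3: 2·(5+26) − 7 = 55 → (5,26,55)

5,26,55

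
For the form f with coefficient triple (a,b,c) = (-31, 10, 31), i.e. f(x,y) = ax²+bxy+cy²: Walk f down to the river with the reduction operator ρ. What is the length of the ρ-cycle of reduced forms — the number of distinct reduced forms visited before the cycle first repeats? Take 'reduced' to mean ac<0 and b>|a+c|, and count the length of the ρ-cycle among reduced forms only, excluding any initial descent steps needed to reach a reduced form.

D = 3944, ⌊√D⌋ = 62
river: ρ → (31,52,-10)
river: ρ → (-10,48,41)
river: ρ → (41,34,-17)
river: ρ → (-17,34,41)
river: ρ → (41,48,-10)
river: ρ → (-10,52,31)
river: ρ → (31,10,-31)
river: ρ → (-31,52,10)
river: ρ → (10,48,-41)
river: ρ → (-41,34,17)
river: ρ → (17,34,-41)
river: ρ → (-41,48,10)
river: ρ → (10,52,-31)
river: ρ → (-31,10,31)
ρ-cycle length = 14 (tail of 0 descent steps not counted)

14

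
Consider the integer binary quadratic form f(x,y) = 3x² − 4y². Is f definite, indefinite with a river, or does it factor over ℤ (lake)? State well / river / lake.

D = b²−4ac = 0² − 4·3·(-4) = 48
D > 0 non-square ⇒ indefinite ⇒ periodic river

river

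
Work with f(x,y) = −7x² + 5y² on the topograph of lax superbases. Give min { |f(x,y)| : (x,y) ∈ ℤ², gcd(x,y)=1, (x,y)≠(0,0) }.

descent: ρ → (5,10,-2)  [lands on river]
river: ρ → (-2,10,5)
closes: descent 1, river 2
min |a| on river = 2

2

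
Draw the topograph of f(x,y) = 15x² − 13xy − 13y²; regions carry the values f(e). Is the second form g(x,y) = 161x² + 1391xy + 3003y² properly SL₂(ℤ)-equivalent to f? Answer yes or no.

D₁ = 949, D₂ = 949
river cycle of f (length 26): (-13, 13, 15), (15, 17, -11), (-11, 27, 5), (5, 23, -21), (-21, 19, 7), (7, 23, -15), (-15, 7, 15), (15, 23, -7), (-7, 19, 21), (21, 23, -5), … (16 more)
river cycle of g (length 26): (15, 17, -11), (-11, 27, 5), (5, 23, -21), (-21, 19, 7), (7, 23, -15), (-15, 7, 15), (15, 23, -7), (-7, 19, 21), (21, 23, -5), (-5, 27, 11), … (16 more)
cycles coincide ⇒ equivalent

yes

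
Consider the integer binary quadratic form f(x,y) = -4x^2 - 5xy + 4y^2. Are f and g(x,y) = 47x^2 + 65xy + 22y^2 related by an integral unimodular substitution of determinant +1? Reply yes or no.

D₁ = 89, D₂ = 89
river cycle of f (length 14): (4, 5, -4), (-4, 3, 5), (5, 7, -2), (-2, 9, 1), (1, 9, -2), (-2, 7, 5), (5, 3, -4), (-4, 5, 4), (4, 3, -5), (-5, 7, 2), … (4 more)
river cycle of g (length 14): (4, 5, -4), (-4, 3, 5), (5, 7, -2), (-2, 9, 1), (1, 9, -2), (-2, 7, 5), (5, 3, -4), (-4, 5, 4), (4, 3, -5), (-5, 7, 2), … (4 more)
cycles coincide ⇒ equivalent

yes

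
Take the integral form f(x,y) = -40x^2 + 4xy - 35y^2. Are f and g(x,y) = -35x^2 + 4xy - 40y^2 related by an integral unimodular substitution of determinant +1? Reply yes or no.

D₁ = -5584, D₂ = -5584
f is negative-definite; reduce −f:
−f: flip: (40,-4,35)→(35,4,40)
−f: reduced (well bottom): (35,4,40) with a≤c, −a<b≤a
flip sign back: reduced form of f is (-35,-4,-40)
g is negative-definite; reduce −g:
−g: reduced (well bottom): (35,-4,40) with a≤c, −a<b≤a
flip sign back: reduced form of g is (-35,4,-40)
reduced forms (-35, -4, -40) vs (-35, 4, -40) ⇒ inequivalent

no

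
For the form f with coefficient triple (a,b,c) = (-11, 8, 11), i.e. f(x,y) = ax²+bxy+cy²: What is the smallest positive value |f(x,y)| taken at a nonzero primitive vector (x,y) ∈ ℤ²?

river: ρ → (11,14,-8)
river: ρ → (-8,18,7)
river: ρ → (7,10,-16)
river: ρ → (-16,22,1)
river: ρ → (1,22,-16)
river: ρ → (-16,10,7)
river: ρ → (7,18,-8)
river: ρ → (-8,14,11)
river: ρ → (11,8,-11)
river: ρ → (-11,14,8)
river: ρ → (8,18,-7)
river: ρ → (-7,10,16)
river: ρ → (16,22,-1)
river: ρ → (-1,22,16)
river: ρ → (16,10,-7)
river: ρ → (-7,18,8)
river: ρ → (8,14,-11)
river: ρ → (-11,8,11)
closes: descent 0, river 18
min |a| on river = 1

1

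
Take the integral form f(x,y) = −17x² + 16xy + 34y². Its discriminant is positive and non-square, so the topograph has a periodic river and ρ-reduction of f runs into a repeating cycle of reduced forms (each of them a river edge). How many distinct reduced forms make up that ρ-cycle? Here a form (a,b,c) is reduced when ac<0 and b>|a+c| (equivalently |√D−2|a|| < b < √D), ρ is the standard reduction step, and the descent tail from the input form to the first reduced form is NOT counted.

D = 2568, ⌊√D⌋ = 50
descent: ρ → (34,-16,-17)
descent: ρ → (-17,50,1)  [lands on river]
river: ρ → (1,50,-17)
river: ρ → (-17,18,33)
river: ρ → (33,48,-2)
river: ρ → (-2,48,33)
river: ρ → (33,18,-17)
ρ-cycle length = 6 (tail of 2 descent steps not counted)

6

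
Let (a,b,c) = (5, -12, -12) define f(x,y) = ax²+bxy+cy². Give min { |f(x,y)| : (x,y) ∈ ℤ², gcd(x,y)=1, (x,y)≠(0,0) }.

descent: ρ → (-12,12,5)  [lands on river]
river: ρ → (5,18,-3)
river: ρ → (-3,18,5)
river: ρ → (5,12,-12)
closes: descent 1, river 4
min |a| on river = 3

3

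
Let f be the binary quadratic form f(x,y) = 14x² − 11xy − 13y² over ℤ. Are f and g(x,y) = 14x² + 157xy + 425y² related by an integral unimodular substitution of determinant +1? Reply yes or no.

D₁ = 849, D₂ = 849
river cycle of f (length 34): (-13, 11, 14), (14, 17, -10), (-10, 23, 8), (8, 25, -7), (-7, 17, 20), (20, 23, -4), (-4, 25, 14), (14, 3, -15), (-15, 27, 2), (2, 29, -1), … (24 more)
river cycle of g (length 34): (14, 17, -10), (-10, 23, 8), (8, 25, -7), (-7, 17, 20), (20, 23, -4), (-4, 25, 14), (14, 3, -15), (-15, 27, 2), (2, 29, -1), (-1, 29, 2), … (24 more)
cycles coincide ⇒ equivalent

yes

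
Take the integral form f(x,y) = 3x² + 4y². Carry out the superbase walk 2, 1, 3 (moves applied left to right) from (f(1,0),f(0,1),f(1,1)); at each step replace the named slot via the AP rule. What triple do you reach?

start (3,4,7) = (f(1,0),f(0,1),f(1,1))
replace slot 2: 2·(3+7) − 4 = 16 → (3,16,7)
replace slot 1: 2·(16+7) − 3 = 43 → (43,16,7)
replace slot 3: 2·(43+16) − 7 = 111 → (43,16,111)

43,16,111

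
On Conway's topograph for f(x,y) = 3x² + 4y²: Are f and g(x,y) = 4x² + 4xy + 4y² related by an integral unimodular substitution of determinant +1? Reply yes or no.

D₁ = -48, D₂ = -48
f: reduced (well bottom): (3,0,4) with a≤c, −a<b≤a
g: reduced (well bottom): (4,4,4) with a≤c, −a<b≤a
reduced forms (3, 0, 4) vs (4, 4, 4) ⇒ inequivalent

no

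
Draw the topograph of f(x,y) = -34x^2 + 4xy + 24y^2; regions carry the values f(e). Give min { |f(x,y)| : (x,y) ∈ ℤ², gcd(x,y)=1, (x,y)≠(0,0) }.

descent: ρ → (24,44,-14)  [lands on river]
river: ρ → (-14,40,30)
river: ρ → (30,20,-24)
river: ρ → (-24,28,26)
river: ρ → (26,24,-26)
river: ρ → (-26,28,24)
river: ρ → (24,20,-30)
river: ρ → (-30,40,14)
river: ρ → (14,44,-24)
river: ρ → (-24,52,6)
river: ρ → (6,56,-6)
river: ρ → (-6,52,24)
closes: descent 1, river 12
min |a| on river = 6

6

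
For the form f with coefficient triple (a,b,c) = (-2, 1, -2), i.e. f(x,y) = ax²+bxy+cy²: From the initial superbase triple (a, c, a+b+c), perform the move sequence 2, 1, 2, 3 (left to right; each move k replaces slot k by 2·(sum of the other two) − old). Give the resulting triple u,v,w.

start (-2,-2,-3) = (f(1,0),f(0,1),f(1,1))
replace slot 2: 2·((-2)+(-3)) − (-2) = -8 → (-2,-8,-3)
replace slot 1: 2·((-8)+(-3)) − (-2) = -20 → (-20,-8,-3)
replace slot 2: 2·((-20)+(-3)) − (-8) = -38 → (-20,-38,-3)
replace slot 3: 2·((-20)+(-38)) − (-3) = -113 → (-20,-38,-113)

-20,-38,-113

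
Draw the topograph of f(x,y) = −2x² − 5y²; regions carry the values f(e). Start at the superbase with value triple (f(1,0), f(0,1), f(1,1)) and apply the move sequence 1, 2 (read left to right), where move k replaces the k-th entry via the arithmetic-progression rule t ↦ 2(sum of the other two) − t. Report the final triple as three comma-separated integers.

start (-2,-5,-7) = (f(1,0),f(0,1),f(1,1))
replace slot 1: 2·((-5)+(-7)) − (-2) = -22 → (-22,-5,-7)
replace slot 2: 2·((-22)+(-7)) − (-5) = -53 → (-22,-53,-7)

-22,-53,-7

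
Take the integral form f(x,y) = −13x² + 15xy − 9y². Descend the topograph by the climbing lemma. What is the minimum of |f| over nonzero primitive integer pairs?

translate: b→11 (≡-15 mod 26), so (13,-15,9)→(13,11,7)
flip: (13,11,7)→(7,-11,13)
translate: b→3 (≡-11 mod 14), so (7,-11,13)→(7,3,9)
reduced (well bottom): (7,3,9) with a≤c, −a<b≤a
well minimum |f| = |-7| = 7 (negative-definite)

7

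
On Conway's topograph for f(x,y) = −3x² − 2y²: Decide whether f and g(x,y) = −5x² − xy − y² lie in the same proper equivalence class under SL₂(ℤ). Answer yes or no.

D₁ = -24, D₂ = -19
discriminants differ ⇒ not SL₂(ℤ)-equivalent

no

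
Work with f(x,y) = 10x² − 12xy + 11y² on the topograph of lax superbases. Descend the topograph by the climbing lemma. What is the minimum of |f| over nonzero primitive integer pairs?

translate: b→8 (≡-12 mod 20), so (10,-12,11)→(10,8,9)
flip: (10,8,9)→(9,-8,10)
reduced (well bottom): (9,-8,10) with a≤c, −a<b≤a
well minimum = a = 9

9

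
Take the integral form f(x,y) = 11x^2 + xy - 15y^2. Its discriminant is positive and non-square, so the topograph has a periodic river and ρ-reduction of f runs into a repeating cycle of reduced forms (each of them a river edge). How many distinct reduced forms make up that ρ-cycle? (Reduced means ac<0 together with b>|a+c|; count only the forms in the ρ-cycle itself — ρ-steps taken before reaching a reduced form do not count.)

D = 661, ⌊√D⌋ = 25
descent: ρ → (-15,-1,11)
descent: ρ → (11,23,-3)  [lands on river]
river: ρ → (-3,25,3)
river: ρ → (3,23,-11)
river: ρ → (-11,21,5)
river: ρ → (5,19,-15)
river: ρ → (-15,11,9)
river: ρ → (9,25,-1)
river: ρ → (-1,25,9)
river: ρ → (9,11,-15)
river: ρ → (-15,19,5)
river: ρ → (5,21,-11)
river: ρ → (-11,23,3)
river: ρ → (3,25,-3)
river: ρ → (-3,23,11)
river: ρ → (11,21,-5)
river: ρ → (-5,19,15)
river: ρ → (15,11,-9)
river: ρ → (-9,25,1)
river: ρ → (1,25,-9)
river: ρ → (-9,11,15)
river: ρ → (15,19,-5)
river: ρ → (-5,21,11)
ρ-cycle length = 22 (tail of 2 descent steps not counted)

22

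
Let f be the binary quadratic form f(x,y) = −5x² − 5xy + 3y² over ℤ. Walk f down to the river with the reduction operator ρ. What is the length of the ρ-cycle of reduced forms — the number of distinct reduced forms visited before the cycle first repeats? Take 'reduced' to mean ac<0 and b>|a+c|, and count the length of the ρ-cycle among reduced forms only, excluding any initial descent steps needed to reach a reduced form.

D = 85, ⌊√D⌋ = 9
descent: ρ → (3,5,-5)  [lands on river]
river: ρ → (-5,5,3)
river: ρ → (3,7,-3)
river: ρ → (-3,5,5)
river: ρ → (5,5,-3)
river: ρ → (-3,7,3)
ρ-cycle length = 6 (tail of 1 descent step not counted)

6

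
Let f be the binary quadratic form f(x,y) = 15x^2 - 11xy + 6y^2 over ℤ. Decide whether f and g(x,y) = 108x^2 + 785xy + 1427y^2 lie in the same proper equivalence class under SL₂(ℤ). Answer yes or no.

D₁ = -239, D₂ = -239
f: flip: (15,-11,6)→(6,11,15)
f: translate: b→-1 (≡11 mod 12), so (6,11,15)→(6,-1,10)
f: reduced (well bottom): (6,-1,10) with a≤c, −a<b≤a
g: translate: b→-79 (≡785 mod 216), so (108,785,1427)→(108,-79,15)
g: flip: (108,-79,15)→(15,79,108)
g: translate: b→-11 (≡79 mod 30), so (15,79,108)→(15,-11,6)
g: flip: (15,-11,6)→(6,11,15)
g: translate: b→-1 (≡11 mod 12), so (6,11,15)→(6,-1,10)
g: reduced (well bottom): (6,-1,10) with a≤c, −a<b≤a
reduced forms (6, -1, 10) vs (6, -1, 10) ⇒ equivalent

yes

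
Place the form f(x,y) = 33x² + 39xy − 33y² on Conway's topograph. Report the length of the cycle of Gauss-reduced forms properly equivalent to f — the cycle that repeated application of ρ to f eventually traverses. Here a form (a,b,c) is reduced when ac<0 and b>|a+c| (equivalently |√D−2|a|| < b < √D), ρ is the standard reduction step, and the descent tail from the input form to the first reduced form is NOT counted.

D = 5877, ⌊√D⌋ = 76
river: ρ → (-33,27,39)
river: ρ → (39,51,-21)
river: ρ → (-21,75,3)
river: ρ → (3,75,-21)
river: ρ → (-21,51,39)
river: ρ → (39,27,-33)
river: ρ → (-33,39,33)
river: ρ → (33,27,-39)
river: ρ → (-39,51,21)
river: ρ → (21,75,-3)
river: ρ → (-3,75,21)
river: ρ → (21,51,-39)
river: ρ → (-39,27,33)
river: ρ → (33,39,-33)
ρ-cycle length = 14 (tail of 0 descent steps not counted)

14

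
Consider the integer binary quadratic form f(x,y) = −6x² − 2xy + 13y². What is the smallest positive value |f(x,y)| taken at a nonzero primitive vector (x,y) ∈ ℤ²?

descent: ρ → (13,2,-6)
descent: ρ → (-6,10,9)  [lands on river]
river: ρ → (9,8,-7)
river: ρ → (-7,6,10)
river: ρ → (10,14,-3)
river: ρ → (-3,16,5)
river: ρ → (5,14,-6)
closes: descent 2, river 6
min |a| on river = 3

3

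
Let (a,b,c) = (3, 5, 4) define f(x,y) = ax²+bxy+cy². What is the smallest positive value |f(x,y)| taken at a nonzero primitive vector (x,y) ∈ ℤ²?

translate: b→-1 (≡5 mod 6), so (3,5,4)→(3,-1,2)
flip: (3,-1,2)→(2,1,3)
reduced (well bottom): (2,1,3) with a≤c, −a<b≤a
well minimum = a = 2

2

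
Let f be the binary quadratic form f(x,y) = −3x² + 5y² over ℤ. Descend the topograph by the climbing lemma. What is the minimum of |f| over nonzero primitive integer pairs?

descent: ρ → (5,0,-3)
descent: ρ → (-3,6,2)  [lands on river]
river: ρ → (2,6,-3)
closes: descent 2, river 2
min |a| on river = 2

2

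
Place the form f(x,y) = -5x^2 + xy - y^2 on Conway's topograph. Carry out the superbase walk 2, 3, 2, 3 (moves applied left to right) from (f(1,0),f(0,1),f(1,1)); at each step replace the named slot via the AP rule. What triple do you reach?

start (-5,-1,-5) = (f(1,0),f(0,1),f(1,1))
replace slot 2: 2·((-5)+(-5)) − (-1) = -19 → (-5,-19,-5)
replace slot 3: 2·((-5)+(-19)) − (-5) = -43 → (-5,-19,-43)
replace slot 2: 2·((-5)+(-43)) − (-19) = -77 → (-5,-77,-43)
replace slot 3: 2·((-5)+(-77)) − (-43) = -121 → (-5,-77,-121)

-5,-77,-121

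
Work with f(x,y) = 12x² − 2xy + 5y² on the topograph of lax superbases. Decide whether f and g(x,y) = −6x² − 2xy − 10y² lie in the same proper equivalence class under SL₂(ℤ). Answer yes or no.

D₁ = -236, D₂ = -236
f: flip: (12,-2,5)→(5,2,12)
f: reduced (well bottom): (5,2,12) with a≤c, −a<b≤a
g is negative-definite; reduce −g:
−g: reduced (well bottom): (6,2,10) with a≤c, −a<b≤a
flip sign back: reduced form of g is (-6,-2,-10)
reduced forms (5, 2, 12) vs (-6, -2, -10) ⇒ inequivalent

no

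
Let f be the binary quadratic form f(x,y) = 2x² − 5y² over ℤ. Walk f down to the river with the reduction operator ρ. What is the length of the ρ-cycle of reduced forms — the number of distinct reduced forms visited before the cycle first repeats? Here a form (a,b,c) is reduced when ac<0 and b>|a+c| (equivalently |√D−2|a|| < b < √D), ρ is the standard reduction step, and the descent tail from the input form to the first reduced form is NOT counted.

D = 40, ⌊√D⌋ = 6
descent: ρ → (-5,0,2)
descent: ρ → (2,4,-3)  [lands on river]
river: ρ → (-3,2,3)
river: ρ → (3,4,-2)
river: ρ → (-2,4,3)
river: ρ → (3,2,-3)
river: ρ → (-3,4,2)
ρ-cycle length = 6 (tail of 2 descent steps not counted)

6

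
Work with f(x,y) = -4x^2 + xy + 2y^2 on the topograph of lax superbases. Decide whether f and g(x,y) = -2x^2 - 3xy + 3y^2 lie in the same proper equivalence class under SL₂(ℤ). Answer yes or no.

D₁ = 33, D₂ = 33
river cycle of f (length 4): (2, 3, -3), (-3, 3, 2), (2, 5, -1), (-1, 5, 2)
river cycle of g (length 4): (3, 3, -2), (-2, 5, 1), (1, 5, -2), (-2, 3, 3)
cycles differ ⇒ inequivalent

no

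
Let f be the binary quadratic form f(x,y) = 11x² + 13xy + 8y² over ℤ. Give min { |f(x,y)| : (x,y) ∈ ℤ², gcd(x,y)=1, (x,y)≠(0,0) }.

translate: b→-9 (≡13 mod 22), so (11,13,8)→(11,-9,6)
flip: (11,-9,6)→(6,9,11)
translate: b→-3 (≡9 mod 12), so (6,9,11)→(6,-3,8)
reduced (well bottom): (6,-3,8) with a≤c, −a<b≤a
well minimum = a = 6

6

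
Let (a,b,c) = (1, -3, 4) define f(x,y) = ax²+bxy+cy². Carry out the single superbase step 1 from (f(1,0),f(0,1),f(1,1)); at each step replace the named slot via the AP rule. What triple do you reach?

start (1,4,2) = (f(1,0),f(0,1),f(1,1))
replace slot 1: 2·(4+2) − 1 = 11 → (11,4,2)

11,4,2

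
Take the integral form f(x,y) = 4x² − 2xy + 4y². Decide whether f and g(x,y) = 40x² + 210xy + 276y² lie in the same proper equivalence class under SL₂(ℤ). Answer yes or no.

D₁ = -60, D₂ = -60
f: flip: (4,-2,4)→(4,2,4)
f: reduced (well bottom): (4,2,4) with a≤c, −a<b≤a
g: translate: b→-30 (≡210 mod 80), so (40,210,276)→(40,-30,6)
g: flip: (40,-30,6)→(6,30,40)
g: translate: b→6 (≡30 mod 12), so (6,30,40)→(6,6,4)
g: flip: (6,6,4)→(4,-6,6)
g: translate: b→2 (≡-6 mod 8), so (4,-6,6)→(4,2,4)
g: reduced (well bottom): (4,2,4) with a≤c, −a<b≤a
reduced forms (4, 2, 4) vs (4, 2, 4) ⇒ equivalent

yes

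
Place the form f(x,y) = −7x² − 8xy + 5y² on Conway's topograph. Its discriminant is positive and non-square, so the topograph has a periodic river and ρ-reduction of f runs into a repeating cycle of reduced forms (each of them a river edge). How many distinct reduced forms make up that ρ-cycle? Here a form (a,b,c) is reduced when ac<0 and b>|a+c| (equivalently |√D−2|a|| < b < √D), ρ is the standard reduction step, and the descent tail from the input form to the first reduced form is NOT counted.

D = 204, ⌊√D⌋ = 14
descent: ρ → (5,8,-7)  [lands on river]
river: ρ → (-7,6,6)
river: ρ → (6,6,-7)
river: ρ → (-7,8,5)
river: ρ → (5,12,-3)
river: ρ → (-3,12,5)
ρ-cycle length = 6 (tail of 1 descent step not counted)

6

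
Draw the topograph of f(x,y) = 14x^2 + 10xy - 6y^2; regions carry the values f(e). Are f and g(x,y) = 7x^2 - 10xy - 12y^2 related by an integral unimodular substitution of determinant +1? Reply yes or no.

D₁ = 436, D₂ = 436
river cycle of f (length 14): (-6, 14, 10), (10, 6, -10), (-10, 14, 6), (6, 10, -14), (-14, 18, 2), (2, 18, -14), (-14, 10, 6), (6, 14, -10), (-10, 6, 10), (10, 14, -6), … (4 more)
river cycle of g (length 30): (-12, 10, 7), (7, 18, -4), (-4, 14, 15), (15, 16, -3), (-3, 20, 3), (3, 16, -15), (-15, 14, 4), (4, 18, -7), (-7, 10, 12), (12, 14, -5), … (20 more)
cycles differ ⇒ inequivalent

no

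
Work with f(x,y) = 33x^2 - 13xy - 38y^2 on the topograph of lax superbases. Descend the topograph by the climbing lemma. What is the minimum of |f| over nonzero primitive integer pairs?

descent: ρ → (-38,13,33)  [lands on river]
river: ρ → (33,53,-18)
river: ρ → (-18,55,30)
river: ρ → (30,65,-8)
river: ρ → (-8,63,38)
river: ρ → (38,13,-33)
river: ρ → (-33,53,18)
river: ρ → (18,55,-30)
river: ρ → (-30,65,8)
river: ρ → (8,63,-38)
closes: descent 1, river 10
min |a| on river = 8

8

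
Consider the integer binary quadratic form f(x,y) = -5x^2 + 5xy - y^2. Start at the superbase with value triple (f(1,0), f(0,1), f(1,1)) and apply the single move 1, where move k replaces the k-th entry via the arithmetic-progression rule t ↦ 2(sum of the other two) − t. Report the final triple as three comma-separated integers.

start (-5,-1,-1) = (f(1,0),f(0,1),f(1,1))
replace slot 1: 2·((-1)+(-1)) − (-5) = 1 → (1,-1,-1)

1,-1,-1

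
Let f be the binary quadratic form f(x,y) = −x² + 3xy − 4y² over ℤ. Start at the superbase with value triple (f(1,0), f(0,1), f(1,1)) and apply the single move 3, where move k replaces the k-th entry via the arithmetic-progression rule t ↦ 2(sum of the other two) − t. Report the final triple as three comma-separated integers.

start (-1,-4,-2) = (f(1,0),f(0,1),f(1,1))
replace slot 3: 2·((-1)+(-4)) − (-2) = -8 → (-1,-4,-8)

-1,-4,-8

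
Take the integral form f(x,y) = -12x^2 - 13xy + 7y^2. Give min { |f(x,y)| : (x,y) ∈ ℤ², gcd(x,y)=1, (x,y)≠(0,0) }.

descent: ρ → (7,13,-12)  [lands on river]
river: ρ → (-12,11,8)
river: ρ → (8,21,-2)
river: ρ → (-2,19,18)
river: ρ → (18,17,-3)
river: ρ → (-3,19,12)
river: ρ → (12,5,-10)
river: ρ → (-10,15,7)
closes: descent 1, river 8
min |a| on river = 2

2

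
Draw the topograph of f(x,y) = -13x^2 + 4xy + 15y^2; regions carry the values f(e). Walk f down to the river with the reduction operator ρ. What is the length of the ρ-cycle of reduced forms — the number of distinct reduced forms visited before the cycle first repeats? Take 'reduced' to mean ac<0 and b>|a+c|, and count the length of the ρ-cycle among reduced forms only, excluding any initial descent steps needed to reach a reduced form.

D = 796, ⌊√D⌋ = 28
river: ρ → (15,26,-2)
river: ρ → (-2,26,15)
river: ρ → (15,4,-13)
river: ρ → (-13,22,6)
river: ρ → (6,26,-5)
river: ρ → (-5,24,11)
river: ρ → (11,20,-9)
river: ρ → (-9,16,15)
river: ρ → (15,14,-10)
river: ρ → (-10,26,3)
river: ρ → (3,28,-1)
river: ρ → (-1,28,3)
river: ρ → (3,26,-10)
river: ρ → (-10,14,15)
river: ρ → (15,16,-9)
river: ρ → (-9,20,11)
river: ρ → (11,24,-5)
river: ρ → (-5,26,6)
river: ρ → (6,22,-13)
river: ρ → (-13,4,15)
ρ-cycle length = 20 (tail of 0 descent steps not counted)

20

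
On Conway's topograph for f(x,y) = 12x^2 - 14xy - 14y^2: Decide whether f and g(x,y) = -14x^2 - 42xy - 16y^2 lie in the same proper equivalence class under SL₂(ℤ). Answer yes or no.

D₁ = 868, D₂ = 868
river cycle of f (length 16): (-14, 14, 12), (12, 10, -16), (-16, 22, 6), (6, 26, -8), (-8, 22, 12), (12, 26, -4), (-4, 22, 24), (24, 26, -2), (-2, 26, 24), (24, 22, -4), … (6 more)
river cycle of g (length 16): (-16, 10, 12), (12, 14, -14), (-14, 14, 12), (12, 10, -16), (-16, 22, 6), (6, 26, -8), (-8, 22, 12), (12, 26, -4), (-4, 22, 24), (24, 26, -2), … (6 more)
cycles coincide ⇒ equivalent

yes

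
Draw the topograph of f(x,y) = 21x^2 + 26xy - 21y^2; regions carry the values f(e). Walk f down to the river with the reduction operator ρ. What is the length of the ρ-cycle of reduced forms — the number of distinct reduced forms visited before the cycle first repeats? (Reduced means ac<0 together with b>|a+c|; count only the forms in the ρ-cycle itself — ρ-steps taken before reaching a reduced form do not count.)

D = 2440, ⌊√D⌋ = 49
river: ρ → (-21,16,26)
river: ρ → (26,36,-11)
river: ρ → (-11,30,35)
river: ρ → (35,40,-6)
river: ρ → (-6,44,21)
river: ρ → (21,40,-10)
river: ρ → (-10,40,21)
river: ρ → (21,44,-6)
river: ρ → (-6,40,35)
river: ρ → (35,30,-11)
river: ρ → (-11,36,26)
river: ρ → (26,16,-21)
river: ρ → (-21,26,21)
river: ρ → (21,16,-26)
river: ρ → (-26,36,11)
river: ρ → (11,30,-35)
river: ρ → (-35,40,6)
river: ρ → (6,44,-21)
river: ρ → (-21,40,10)
river: ρ → (10,40,-21)
river: ρ → (-21,44,6)
river: ρ → (6,40,-35)
river: ρ → (-35,30,11)
river: ρ → (11,36,-26)
river: ρ → (-26,16,21)
river: ρ → (21,26,-21)
ρ-cycle length = 26 (tail of 0 descent steps not counted)

26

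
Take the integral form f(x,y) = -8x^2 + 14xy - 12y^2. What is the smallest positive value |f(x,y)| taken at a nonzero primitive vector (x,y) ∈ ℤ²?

translate: b→2 (≡-14 mod 16), so (8,-14,12)→(8,2,6)
flip: (8,2,6)→(6,-2,8)
reduced (well bottom): (6,-2,8) with a≤c, −a<b≤a
well minimum |f| = |-6| = 6 (negative-definite)

6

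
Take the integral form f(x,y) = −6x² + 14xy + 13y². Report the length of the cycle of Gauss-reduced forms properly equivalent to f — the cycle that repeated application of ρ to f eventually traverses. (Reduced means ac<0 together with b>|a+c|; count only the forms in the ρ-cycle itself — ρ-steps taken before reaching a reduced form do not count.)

D = 508, ⌊√D⌋ = 22
river: ρ → (13,12,-7)
river: ρ → (-7,16,9)
river: ρ → (9,20,-3)
river: ρ → (-3,22,2)
river: ρ → (2,22,-3)
river: ρ → (-3,20,9)
river: ρ → (9,16,-7)
river: ρ → (-7,12,13)
river: ρ → (13,14,-6)
river: ρ → (-6,22,1)
river: ρ → (1,22,-6)
river: ρ → (-6,14,13)
ρ-cycle length = 12 (tail of 0 descent steps not counted)

12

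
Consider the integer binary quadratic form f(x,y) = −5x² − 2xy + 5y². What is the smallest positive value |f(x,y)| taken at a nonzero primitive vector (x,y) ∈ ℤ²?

descent: ρ → (5,2,-5)  [lands on river]
river: ρ → (-5,8,2)
river: ρ → (2,8,-5)
river: ρ → (-5,2,5)
river: ρ → (5,8,-2)
river: ρ → (-2,8,5)
closes: descent 1, river 6
min |a| on river = 2

2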